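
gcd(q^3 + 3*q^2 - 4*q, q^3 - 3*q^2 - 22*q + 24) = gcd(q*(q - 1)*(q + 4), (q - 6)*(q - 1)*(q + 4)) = q^2 + 3*q - 4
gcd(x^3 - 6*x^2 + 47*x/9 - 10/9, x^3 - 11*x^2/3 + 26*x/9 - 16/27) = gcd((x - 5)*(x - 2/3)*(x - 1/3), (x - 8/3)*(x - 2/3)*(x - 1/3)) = x^2 - x + 2/9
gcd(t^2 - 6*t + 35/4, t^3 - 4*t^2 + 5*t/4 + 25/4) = t - 5/2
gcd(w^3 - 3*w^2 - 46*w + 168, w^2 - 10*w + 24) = w^2 - 10*w + 24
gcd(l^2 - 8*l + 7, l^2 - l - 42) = l - 7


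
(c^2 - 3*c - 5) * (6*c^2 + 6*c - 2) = 6*c^4 - 12*c^3 - 50*c^2 - 24*c + 10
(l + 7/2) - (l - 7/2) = 7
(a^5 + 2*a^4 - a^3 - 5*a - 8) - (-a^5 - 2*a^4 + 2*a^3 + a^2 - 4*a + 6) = 2*a^5 + 4*a^4 - 3*a^3 - a^2 - a - 14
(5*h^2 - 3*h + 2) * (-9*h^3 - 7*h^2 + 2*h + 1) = -45*h^5 - 8*h^4 + 13*h^3 - 15*h^2 + h + 2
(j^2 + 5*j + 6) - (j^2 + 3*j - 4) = 2*j + 10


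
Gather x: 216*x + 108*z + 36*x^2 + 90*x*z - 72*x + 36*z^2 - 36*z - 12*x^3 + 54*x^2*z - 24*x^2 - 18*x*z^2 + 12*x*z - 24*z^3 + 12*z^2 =-12*x^3 + x^2*(54*z + 12) + x*(-18*z^2 + 102*z + 144) - 24*z^3 + 48*z^2 + 72*z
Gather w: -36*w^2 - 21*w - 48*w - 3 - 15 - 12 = -36*w^2 - 69*w - 30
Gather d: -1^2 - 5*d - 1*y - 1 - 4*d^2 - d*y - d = -4*d^2 + d*(-y - 6) - y - 2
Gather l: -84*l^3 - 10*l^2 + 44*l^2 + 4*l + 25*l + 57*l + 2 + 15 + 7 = -84*l^3 + 34*l^2 + 86*l + 24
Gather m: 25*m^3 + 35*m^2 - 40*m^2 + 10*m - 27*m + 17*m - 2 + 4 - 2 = 25*m^3 - 5*m^2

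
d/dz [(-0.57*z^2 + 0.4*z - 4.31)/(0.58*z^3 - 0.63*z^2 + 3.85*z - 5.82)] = (0.3306*z^4 - 0.464*z^3 + 5.5569*z^2 + 1.2042*z + 14.2655)/(0.3364*z^6 - 0.7308*z^5 + 4.8629*z^4 - 11.6022*z^3 + 22.1557*z^2 - 44.814*z + 33.8724)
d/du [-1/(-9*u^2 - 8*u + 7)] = 2*(-9*u - 4)/(9*u^2 + 8*u - 7)^2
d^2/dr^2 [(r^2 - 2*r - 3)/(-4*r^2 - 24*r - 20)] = 4/(r^3 + 15*r^2 + 75*r + 125)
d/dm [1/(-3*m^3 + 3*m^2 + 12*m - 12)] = (3*m^2 - 2*m - 4)/(3*(m^3 - m^2 - 4*m + 4)^2)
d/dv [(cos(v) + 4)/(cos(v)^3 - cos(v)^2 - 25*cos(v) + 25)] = (-13*cos(v) + 11*cos(2*v) + cos(3*v) - 239)*sin(v)/(2*(cos(v)^3 - cos(v)^2 - 25*cos(v) + 25)^2)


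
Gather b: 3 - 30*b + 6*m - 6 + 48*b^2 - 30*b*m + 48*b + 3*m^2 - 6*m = 48*b^2 + b*(18 - 30*m) + 3*m^2 - 3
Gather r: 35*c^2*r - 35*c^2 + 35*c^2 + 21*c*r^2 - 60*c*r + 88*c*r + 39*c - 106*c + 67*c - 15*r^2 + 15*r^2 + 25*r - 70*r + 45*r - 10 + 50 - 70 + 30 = 21*c*r^2 + r*(35*c^2 + 28*c)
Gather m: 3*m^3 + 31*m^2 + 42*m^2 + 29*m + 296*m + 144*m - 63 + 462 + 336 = 3*m^3 + 73*m^2 + 469*m + 735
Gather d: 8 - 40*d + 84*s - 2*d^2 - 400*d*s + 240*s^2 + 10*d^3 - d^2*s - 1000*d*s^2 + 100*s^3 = 10*d^3 + d^2*(-s - 2) + d*(-1000*s^2 - 400*s - 40) + 100*s^3 + 240*s^2 + 84*s + 8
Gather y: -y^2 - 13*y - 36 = -y^2 - 13*y - 36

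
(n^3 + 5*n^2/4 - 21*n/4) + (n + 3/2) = n^3 + 5*n^2/4 - 17*n/4 + 3/2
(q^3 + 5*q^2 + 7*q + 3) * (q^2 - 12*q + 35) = q^5 - 7*q^4 - 18*q^3 + 94*q^2 + 209*q + 105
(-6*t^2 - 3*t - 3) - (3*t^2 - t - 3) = -9*t^2 - 2*t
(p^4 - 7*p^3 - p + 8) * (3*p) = 3*p^5 - 21*p^4 - 3*p^2 + 24*p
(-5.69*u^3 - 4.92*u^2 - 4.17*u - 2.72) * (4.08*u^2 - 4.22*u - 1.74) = -23.2152*u^5 + 3.9382*u^4 + 13.6494*u^3 + 15.0606*u^2 + 18.7342*u + 4.7328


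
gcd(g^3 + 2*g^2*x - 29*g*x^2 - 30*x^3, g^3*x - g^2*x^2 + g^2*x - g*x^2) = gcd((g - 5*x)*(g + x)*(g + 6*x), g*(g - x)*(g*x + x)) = 1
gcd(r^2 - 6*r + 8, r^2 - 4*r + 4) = r - 2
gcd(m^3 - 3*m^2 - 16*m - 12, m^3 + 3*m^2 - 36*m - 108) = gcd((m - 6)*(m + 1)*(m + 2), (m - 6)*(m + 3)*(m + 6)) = m - 6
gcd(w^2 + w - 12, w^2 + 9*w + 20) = w + 4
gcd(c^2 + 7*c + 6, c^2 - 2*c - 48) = c + 6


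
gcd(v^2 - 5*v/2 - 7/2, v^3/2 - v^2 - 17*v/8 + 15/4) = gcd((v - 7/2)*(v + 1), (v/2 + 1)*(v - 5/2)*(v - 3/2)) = 1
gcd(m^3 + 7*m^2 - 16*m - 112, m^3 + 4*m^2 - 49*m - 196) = m^2 + 11*m + 28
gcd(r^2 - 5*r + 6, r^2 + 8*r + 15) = 1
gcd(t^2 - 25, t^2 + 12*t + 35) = t + 5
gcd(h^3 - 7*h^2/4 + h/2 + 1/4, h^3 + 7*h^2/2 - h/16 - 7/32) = h + 1/4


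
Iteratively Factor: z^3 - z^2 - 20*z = (z + 4)*(z^2 - 5*z) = z*(z + 4)*(z - 5)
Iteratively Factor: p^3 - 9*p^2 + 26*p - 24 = (p - 2)*(p^2 - 7*p + 12) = (p - 3)*(p - 2)*(p - 4)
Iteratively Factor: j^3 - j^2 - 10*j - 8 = (j - 4)*(j^2 + 3*j + 2) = (j - 4)*(j + 2)*(j + 1)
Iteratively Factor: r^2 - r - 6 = (r + 2)*(r - 3)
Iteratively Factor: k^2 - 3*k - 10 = (k + 2)*(k - 5)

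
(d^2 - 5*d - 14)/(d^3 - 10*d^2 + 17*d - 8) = (d^2 - 5*d - 14)/(d^3 - 10*d^2 + 17*d - 8)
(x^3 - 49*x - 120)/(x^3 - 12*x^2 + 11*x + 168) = (x + 5)/(x - 7)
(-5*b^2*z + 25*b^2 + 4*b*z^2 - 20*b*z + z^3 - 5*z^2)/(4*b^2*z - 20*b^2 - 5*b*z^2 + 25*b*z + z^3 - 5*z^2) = (5*b + z)/(-4*b + z)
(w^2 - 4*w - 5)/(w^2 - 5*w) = (w + 1)/w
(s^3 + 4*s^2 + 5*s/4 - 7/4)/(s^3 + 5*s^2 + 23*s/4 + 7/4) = (2*s - 1)/(2*s + 1)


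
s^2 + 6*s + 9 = (s + 3)^2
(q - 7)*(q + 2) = q^2 - 5*q - 14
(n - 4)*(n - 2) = n^2 - 6*n + 8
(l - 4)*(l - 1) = l^2 - 5*l + 4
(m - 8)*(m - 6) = m^2 - 14*m + 48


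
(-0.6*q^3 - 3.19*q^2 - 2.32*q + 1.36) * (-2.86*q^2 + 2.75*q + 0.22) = 1.716*q^5 + 7.4734*q^4 - 2.2693*q^3 - 10.9714*q^2 + 3.2296*q + 0.2992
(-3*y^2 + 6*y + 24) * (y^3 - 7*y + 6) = -3*y^5 + 6*y^4 + 45*y^3 - 60*y^2 - 132*y + 144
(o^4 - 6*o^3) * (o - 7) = o^5 - 13*o^4 + 42*o^3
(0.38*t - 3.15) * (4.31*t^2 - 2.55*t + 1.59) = 1.6378*t^3 - 14.5455*t^2 + 8.6367*t - 5.0085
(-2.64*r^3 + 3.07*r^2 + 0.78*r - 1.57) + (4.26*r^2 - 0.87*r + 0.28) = -2.64*r^3 + 7.33*r^2 - 0.09*r - 1.29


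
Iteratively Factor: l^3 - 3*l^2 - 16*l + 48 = (l + 4)*(l^2 - 7*l + 12) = (l - 3)*(l + 4)*(l - 4)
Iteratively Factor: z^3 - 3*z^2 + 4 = (z - 2)*(z^2 - z - 2) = (z - 2)*(z + 1)*(z - 2)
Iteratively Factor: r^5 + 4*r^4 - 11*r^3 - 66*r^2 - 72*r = (r)*(r^4 + 4*r^3 - 11*r^2 - 66*r - 72) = r*(r - 4)*(r^3 + 8*r^2 + 21*r + 18) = r*(r - 4)*(r + 2)*(r^2 + 6*r + 9) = r*(r - 4)*(r + 2)*(r + 3)*(r + 3)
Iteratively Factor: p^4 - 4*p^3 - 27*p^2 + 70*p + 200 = (p - 5)*(p^3 + p^2 - 22*p - 40) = (p - 5)*(p + 2)*(p^2 - p - 20) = (p - 5)*(p + 2)*(p + 4)*(p - 5)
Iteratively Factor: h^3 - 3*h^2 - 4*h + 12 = (h - 3)*(h^2 - 4) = (h - 3)*(h - 2)*(h + 2)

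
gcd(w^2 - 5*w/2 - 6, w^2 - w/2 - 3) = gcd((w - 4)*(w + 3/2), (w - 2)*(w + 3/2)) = w + 3/2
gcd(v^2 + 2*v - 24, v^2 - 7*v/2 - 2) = v - 4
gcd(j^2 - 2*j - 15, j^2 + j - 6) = j + 3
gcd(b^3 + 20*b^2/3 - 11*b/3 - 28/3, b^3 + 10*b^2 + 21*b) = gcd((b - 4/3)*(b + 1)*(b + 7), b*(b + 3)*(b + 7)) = b + 7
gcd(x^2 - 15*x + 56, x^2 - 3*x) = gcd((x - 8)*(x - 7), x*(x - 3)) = 1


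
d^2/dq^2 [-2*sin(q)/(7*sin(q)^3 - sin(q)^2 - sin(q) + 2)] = 2*(196*sin(q)^7 - 77*sin(q)^6 - 257*sin(q)^5 - 57*sin(q)^4 + 277*sin(q)^2/2 - 16*sin(q) + 7*sin(3*q)^2/2 + 7*sin(3*q)/2 - sin(5*q)/2 - 4)/(7*sin(q)^3 - sin(q)^2 - sin(q) + 2)^3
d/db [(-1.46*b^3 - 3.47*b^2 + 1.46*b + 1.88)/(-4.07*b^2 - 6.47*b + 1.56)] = (5.9422*b^4 + 18.8924*b^3 + 21.5603*b^2 + 4.4768*b + 14.4412)/(16.5649*b^4 + 52.6658*b^3 + 29.1625*b^2 - 20.1864*b + 2.4336)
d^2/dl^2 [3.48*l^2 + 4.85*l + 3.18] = 6.96000000000000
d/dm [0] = 0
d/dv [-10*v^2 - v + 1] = -20*v - 1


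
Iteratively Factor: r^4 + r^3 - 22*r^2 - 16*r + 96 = (r + 4)*(r^3 - 3*r^2 - 10*r + 24) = (r - 2)*(r + 4)*(r^2 - r - 12) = (r - 2)*(r + 3)*(r + 4)*(r - 4)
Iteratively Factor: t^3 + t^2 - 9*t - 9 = (t - 3)*(t^2 + 4*t + 3) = (t - 3)*(t + 1)*(t + 3)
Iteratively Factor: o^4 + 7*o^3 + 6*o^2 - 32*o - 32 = (o + 1)*(o^3 + 6*o^2 - 32) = (o + 1)*(o + 4)*(o^2 + 2*o - 8) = (o - 2)*(o + 1)*(o + 4)*(o + 4)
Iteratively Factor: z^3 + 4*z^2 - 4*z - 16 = (z - 2)*(z^2 + 6*z + 8) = (z - 2)*(z + 4)*(z + 2)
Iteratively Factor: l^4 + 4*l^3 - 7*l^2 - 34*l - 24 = (l + 2)*(l^3 + 2*l^2 - 11*l - 12) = (l + 2)*(l + 4)*(l^2 - 2*l - 3) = (l - 3)*(l + 2)*(l + 4)*(l + 1)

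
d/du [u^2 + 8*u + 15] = 2*u + 8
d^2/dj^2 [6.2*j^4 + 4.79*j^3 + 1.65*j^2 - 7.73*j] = 74.4*j^2 + 28.74*j + 3.3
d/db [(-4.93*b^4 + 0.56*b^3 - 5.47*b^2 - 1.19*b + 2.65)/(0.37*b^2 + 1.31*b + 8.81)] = (-3.6482*b^5 - 19.1677*b^4 - 172.266*b^3 + 8.0754*b^2 - 98.3424*b - 13.9554)/(0.1369*b^4 + 0.9694*b^3 + 8.2355*b^2 + 23.0822*b + 77.6161)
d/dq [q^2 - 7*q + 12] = 2*q - 7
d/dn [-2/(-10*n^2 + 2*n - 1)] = 4*(1 - 10*n)/(10*n^2 - 2*n + 1)^2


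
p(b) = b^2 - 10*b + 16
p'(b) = 2*b - 10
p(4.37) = -8.60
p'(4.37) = -1.26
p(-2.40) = 45.76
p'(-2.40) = -14.80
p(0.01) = 15.90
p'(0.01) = -9.98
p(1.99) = 0.06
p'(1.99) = -6.02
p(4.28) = -8.48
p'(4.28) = -1.44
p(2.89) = -4.55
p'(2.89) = -4.22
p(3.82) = -7.61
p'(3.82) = -2.36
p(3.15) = -5.58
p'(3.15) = -3.70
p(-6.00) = 112.00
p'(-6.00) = -22.00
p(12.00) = 40.00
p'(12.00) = 14.00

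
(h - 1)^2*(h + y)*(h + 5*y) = h^4 + 6*h^3*y - 2*h^3 + 5*h^2*y^2 - 12*h^2*y + h^2 - 10*h*y^2 + 6*h*y + 5*y^2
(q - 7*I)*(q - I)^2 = q^3 - 9*I*q^2 - 15*q + 7*I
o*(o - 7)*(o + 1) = o^3 - 6*o^2 - 7*o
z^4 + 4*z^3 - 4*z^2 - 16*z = z*(z - 2)*(z + 2)*(z + 4)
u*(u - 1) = u^2 - u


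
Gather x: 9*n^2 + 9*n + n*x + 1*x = 9*n^2 + 9*n + x*(n + 1)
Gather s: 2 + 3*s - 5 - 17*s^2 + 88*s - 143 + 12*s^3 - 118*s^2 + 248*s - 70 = 12*s^3 - 135*s^2 + 339*s - 216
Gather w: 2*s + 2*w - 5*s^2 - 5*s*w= -5*s^2 + 2*s + w*(2 - 5*s)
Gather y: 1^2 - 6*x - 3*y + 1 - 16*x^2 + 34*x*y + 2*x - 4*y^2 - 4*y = -16*x^2 - 4*x - 4*y^2 + y*(34*x - 7) + 2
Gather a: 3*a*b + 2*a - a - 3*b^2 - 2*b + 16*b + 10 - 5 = a*(3*b + 1) - 3*b^2 + 14*b + 5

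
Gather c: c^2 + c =c^2 + c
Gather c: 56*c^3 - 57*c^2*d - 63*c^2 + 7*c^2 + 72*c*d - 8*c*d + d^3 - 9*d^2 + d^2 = 56*c^3 + c^2*(-57*d - 56) + 64*c*d + d^3 - 8*d^2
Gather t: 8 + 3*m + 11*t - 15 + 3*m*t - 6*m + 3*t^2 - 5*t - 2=-3*m + 3*t^2 + t*(3*m + 6) - 9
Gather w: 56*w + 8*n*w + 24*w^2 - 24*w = 24*w^2 + w*(8*n + 32)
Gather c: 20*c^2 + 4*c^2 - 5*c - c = 24*c^2 - 6*c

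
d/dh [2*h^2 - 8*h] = 4*h - 8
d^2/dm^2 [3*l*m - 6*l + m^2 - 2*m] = 2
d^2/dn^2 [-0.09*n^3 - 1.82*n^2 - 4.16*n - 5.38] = -0.54*n - 3.64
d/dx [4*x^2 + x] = 8*x + 1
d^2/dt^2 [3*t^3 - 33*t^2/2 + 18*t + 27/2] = 18*t - 33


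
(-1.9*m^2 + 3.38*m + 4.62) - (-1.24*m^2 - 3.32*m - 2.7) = -0.66*m^2 + 6.7*m + 7.32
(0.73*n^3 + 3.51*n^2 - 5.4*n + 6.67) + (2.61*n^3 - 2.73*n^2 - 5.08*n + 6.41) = 3.34*n^3 + 0.78*n^2 - 10.48*n + 13.08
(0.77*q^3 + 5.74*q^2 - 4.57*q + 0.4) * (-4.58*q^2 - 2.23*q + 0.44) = -3.5266*q^5 - 28.0063*q^4 + 8.4692*q^3 + 10.8847*q^2 - 2.9028*q + 0.176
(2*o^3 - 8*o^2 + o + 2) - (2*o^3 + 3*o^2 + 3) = -11*o^2 + o - 1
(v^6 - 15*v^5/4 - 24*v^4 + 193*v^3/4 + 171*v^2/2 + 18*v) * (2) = 2*v^6 - 15*v^5/2 - 48*v^4 + 193*v^3/2 + 171*v^2 + 36*v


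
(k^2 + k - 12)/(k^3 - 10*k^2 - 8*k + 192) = (k - 3)/(k^2 - 14*k + 48)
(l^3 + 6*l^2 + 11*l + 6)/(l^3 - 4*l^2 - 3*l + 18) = (l^2 + 4*l + 3)/(l^2 - 6*l + 9)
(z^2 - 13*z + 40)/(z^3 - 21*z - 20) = (z - 8)/(z^2 + 5*z + 4)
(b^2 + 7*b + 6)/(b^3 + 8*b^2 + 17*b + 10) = (b + 6)/(b^2 + 7*b + 10)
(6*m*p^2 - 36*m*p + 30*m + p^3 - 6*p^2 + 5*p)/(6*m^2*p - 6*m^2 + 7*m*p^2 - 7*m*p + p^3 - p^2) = (p - 5)/(m + p)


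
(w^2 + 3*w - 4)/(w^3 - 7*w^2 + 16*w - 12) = (w^2 + 3*w - 4)/(w^3 - 7*w^2 + 16*w - 12)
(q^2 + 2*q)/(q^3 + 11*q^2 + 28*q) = (q + 2)/(q^2 + 11*q + 28)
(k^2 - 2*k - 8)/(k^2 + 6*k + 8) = (k - 4)/(k + 4)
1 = 1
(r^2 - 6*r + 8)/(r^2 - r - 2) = (r - 4)/(r + 1)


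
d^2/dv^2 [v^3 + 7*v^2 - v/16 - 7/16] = 6*v + 14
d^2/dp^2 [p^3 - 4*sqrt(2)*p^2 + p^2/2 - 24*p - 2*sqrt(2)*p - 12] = 6*p - 8*sqrt(2) + 1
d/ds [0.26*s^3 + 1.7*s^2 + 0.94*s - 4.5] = 0.78*s^2 + 3.4*s + 0.94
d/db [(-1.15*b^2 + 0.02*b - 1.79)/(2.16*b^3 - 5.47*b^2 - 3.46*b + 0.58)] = (2.484*b^4 - 0.0863999999999994*b^3 + 15.6876*b^2 - 20.9166*b - 6.1818)/(4.6656*b^6 - 23.6304*b^5 + 14.9737*b^4 + 40.358*b^3 + 5.6264*b^2 - 4.0136*b + 0.3364)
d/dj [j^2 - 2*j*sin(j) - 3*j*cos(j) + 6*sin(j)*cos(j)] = 3*j*sin(j) - 2*j*cos(j) + 2*j - 2*sin(j) - 3*cos(j) + 6*cos(2*j)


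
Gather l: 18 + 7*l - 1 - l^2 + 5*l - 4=-l^2 + 12*l + 13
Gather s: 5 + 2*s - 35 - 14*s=-12*s - 30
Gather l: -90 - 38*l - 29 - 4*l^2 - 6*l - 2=-4*l^2 - 44*l - 121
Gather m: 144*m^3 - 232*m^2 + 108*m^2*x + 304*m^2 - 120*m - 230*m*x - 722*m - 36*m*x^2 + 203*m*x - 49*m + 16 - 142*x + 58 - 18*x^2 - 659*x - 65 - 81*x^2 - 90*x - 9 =144*m^3 + m^2*(108*x + 72) + m*(-36*x^2 - 27*x - 891) - 99*x^2 - 891*x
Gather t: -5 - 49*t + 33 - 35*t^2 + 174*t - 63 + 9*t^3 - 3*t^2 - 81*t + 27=9*t^3 - 38*t^2 + 44*t - 8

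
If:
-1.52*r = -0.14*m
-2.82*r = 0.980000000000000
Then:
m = -3.77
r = -0.35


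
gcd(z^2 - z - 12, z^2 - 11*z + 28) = z - 4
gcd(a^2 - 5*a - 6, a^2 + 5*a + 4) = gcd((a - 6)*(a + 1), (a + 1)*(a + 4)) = a + 1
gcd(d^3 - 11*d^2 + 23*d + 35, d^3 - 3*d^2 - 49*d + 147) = d - 7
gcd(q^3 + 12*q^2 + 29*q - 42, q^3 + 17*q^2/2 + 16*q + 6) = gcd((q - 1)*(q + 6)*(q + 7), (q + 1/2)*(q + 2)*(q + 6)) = q + 6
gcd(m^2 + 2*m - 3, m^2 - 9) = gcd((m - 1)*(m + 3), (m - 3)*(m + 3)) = m + 3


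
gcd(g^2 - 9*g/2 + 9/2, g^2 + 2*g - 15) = g - 3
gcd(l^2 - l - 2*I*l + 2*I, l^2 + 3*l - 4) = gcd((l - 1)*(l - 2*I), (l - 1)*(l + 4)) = l - 1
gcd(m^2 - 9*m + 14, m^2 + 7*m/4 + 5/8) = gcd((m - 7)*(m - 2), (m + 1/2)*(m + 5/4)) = 1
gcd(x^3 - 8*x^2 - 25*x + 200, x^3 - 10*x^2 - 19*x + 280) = x^2 - 3*x - 40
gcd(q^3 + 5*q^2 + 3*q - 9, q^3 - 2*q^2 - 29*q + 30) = q - 1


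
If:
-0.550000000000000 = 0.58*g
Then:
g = -0.95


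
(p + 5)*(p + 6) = p^2 + 11*p + 30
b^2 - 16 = (b - 4)*(b + 4)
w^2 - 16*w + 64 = (w - 8)^2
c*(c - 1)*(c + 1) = c^3 - c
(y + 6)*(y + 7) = y^2 + 13*y + 42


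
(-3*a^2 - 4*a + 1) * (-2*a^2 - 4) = 6*a^4 + 8*a^3 + 10*a^2 + 16*a - 4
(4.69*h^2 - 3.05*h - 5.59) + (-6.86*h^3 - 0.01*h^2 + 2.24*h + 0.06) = -6.86*h^3 + 4.68*h^2 - 0.81*h - 5.53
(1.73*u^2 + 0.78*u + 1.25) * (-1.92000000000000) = -3.3216*u^2 - 1.4976*u - 2.4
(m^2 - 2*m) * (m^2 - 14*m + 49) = m^4 - 16*m^3 + 77*m^2 - 98*m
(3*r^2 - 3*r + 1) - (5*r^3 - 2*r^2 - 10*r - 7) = -5*r^3 + 5*r^2 + 7*r + 8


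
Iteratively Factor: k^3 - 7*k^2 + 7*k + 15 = (k - 3)*(k^2 - 4*k - 5) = (k - 5)*(k - 3)*(k + 1)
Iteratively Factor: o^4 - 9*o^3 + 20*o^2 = (o - 4)*(o^3 - 5*o^2) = o*(o - 4)*(o^2 - 5*o) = o^2*(o - 4)*(o - 5)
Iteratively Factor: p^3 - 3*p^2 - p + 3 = (p + 1)*(p^2 - 4*p + 3) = (p - 3)*(p + 1)*(p - 1)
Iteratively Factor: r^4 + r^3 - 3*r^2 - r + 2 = (r - 1)*(r^3 + 2*r^2 - r - 2) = (r - 1)*(r + 1)*(r^2 + r - 2) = (r - 1)*(r + 1)*(r + 2)*(r - 1)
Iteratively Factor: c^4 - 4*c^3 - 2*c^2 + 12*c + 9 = (c - 3)*(c^3 - c^2 - 5*c - 3) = (c - 3)*(c + 1)*(c^2 - 2*c - 3) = (c - 3)*(c + 1)^2*(c - 3)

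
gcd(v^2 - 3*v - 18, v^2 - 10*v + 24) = v - 6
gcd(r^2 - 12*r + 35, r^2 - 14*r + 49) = r - 7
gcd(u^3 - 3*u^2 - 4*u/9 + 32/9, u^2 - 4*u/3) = u - 4/3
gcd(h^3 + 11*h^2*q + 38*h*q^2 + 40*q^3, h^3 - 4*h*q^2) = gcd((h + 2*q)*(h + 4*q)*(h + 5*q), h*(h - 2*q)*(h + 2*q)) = h + 2*q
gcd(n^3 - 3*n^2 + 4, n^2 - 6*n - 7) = n + 1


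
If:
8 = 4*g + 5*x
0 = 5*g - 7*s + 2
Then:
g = 2 - 5*x/4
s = 12/7 - 25*x/28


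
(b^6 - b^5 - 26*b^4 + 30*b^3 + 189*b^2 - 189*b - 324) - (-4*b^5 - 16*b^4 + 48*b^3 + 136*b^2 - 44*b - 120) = b^6 + 3*b^5 - 10*b^4 - 18*b^3 + 53*b^2 - 145*b - 204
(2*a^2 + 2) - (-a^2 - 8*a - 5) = 3*a^2 + 8*a + 7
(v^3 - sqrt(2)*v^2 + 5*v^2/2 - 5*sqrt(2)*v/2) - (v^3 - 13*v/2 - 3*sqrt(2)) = -sqrt(2)*v^2 + 5*v^2/2 - 5*sqrt(2)*v/2 + 13*v/2 + 3*sqrt(2)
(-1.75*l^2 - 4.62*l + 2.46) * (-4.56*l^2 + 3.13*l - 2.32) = 7.98*l^4 + 15.5897*l^3 - 21.6182*l^2 + 18.4182*l - 5.7072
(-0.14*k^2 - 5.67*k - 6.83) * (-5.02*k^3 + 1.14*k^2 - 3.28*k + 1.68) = 0.7028*k^5 + 28.3038*k^4 + 28.282*k^3 + 10.5762*k^2 + 12.8768*k - 11.4744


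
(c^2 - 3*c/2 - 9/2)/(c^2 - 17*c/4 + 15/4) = 2*(2*c + 3)/(4*c - 5)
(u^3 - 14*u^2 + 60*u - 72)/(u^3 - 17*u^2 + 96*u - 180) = (u - 2)/(u - 5)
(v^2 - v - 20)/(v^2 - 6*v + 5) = (v + 4)/(v - 1)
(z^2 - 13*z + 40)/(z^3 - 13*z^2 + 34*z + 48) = (z - 5)/(z^2 - 5*z - 6)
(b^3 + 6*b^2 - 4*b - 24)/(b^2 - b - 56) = (-b^3 - 6*b^2 + 4*b + 24)/(-b^2 + b + 56)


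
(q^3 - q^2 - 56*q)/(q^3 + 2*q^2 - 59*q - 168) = q/(q + 3)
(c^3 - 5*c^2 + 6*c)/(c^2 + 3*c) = (c^2 - 5*c + 6)/(c + 3)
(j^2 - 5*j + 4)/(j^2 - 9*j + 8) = (j - 4)/(j - 8)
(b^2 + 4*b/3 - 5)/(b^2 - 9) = (b - 5/3)/(b - 3)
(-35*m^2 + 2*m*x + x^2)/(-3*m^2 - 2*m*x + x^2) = (35*m^2 - 2*m*x - x^2)/(3*m^2 + 2*m*x - x^2)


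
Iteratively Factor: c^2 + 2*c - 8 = (c - 2)*(c + 4)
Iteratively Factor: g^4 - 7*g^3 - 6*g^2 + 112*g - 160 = (g + 4)*(g^3 - 11*g^2 + 38*g - 40) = (g - 2)*(g + 4)*(g^2 - 9*g + 20) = (g - 4)*(g - 2)*(g + 4)*(g - 5)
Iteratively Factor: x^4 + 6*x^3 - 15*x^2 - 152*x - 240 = (x + 4)*(x^3 + 2*x^2 - 23*x - 60) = (x + 3)*(x + 4)*(x^2 - x - 20) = (x - 5)*(x + 3)*(x + 4)*(x + 4)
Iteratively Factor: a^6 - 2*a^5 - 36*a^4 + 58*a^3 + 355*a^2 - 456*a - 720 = (a - 5)*(a^5 + 3*a^4 - 21*a^3 - 47*a^2 + 120*a + 144) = (a - 5)*(a - 3)*(a^4 + 6*a^3 - 3*a^2 - 56*a - 48) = (a - 5)*(a - 3)^2*(a^3 + 9*a^2 + 24*a + 16) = (a - 5)*(a - 3)^2*(a + 1)*(a^2 + 8*a + 16) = (a - 5)*(a - 3)^2*(a + 1)*(a + 4)*(a + 4)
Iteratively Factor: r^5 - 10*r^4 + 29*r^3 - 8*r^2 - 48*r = (r - 3)*(r^4 - 7*r^3 + 8*r^2 + 16*r) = (r - 3)*(r + 1)*(r^3 - 8*r^2 + 16*r) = (r - 4)*(r - 3)*(r + 1)*(r^2 - 4*r) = r*(r - 4)*(r - 3)*(r + 1)*(r - 4)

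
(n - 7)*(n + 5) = n^2 - 2*n - 35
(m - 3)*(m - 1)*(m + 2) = m^3 - 2*m^2 - 5*m + 6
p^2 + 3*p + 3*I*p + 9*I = (p + 3)*(p + 3*I)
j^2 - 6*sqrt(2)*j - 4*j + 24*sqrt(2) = (j - 4)*(j - 6*sqrt(2))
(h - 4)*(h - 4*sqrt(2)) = h^2 - 4*sqrt(2)*h - 4*h + 16*sqrt(2)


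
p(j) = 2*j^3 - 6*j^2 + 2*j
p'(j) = 6*j^2 - 12*j + 2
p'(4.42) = 66.18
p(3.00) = 6.00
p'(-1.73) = 40.72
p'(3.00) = 20.00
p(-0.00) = 0.00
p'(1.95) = 1.42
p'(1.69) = -1.14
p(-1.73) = -31.77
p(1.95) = -4.09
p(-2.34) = -63.16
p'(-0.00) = 2.00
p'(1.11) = -3.93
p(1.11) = -2.44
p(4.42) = 64.32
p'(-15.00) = 1532.00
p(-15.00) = -8130.00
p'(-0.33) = 6.61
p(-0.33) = -1.39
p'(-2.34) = 62.93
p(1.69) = -4.10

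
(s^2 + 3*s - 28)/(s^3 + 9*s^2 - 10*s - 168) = 1/(s + 6)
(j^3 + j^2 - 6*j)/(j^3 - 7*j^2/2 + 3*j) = 2*(j + 3)/(2*j - 3)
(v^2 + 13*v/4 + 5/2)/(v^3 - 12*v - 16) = (v + 5/4)/(v^2 - 2*v - 8)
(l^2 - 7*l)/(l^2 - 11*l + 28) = l/(l - 4)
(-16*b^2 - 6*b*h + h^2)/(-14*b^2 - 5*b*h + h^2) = (8*b - h)/(7*b - h)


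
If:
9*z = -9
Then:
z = -1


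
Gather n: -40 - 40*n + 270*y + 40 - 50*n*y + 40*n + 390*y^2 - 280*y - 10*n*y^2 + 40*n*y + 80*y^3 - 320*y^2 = n*(-10*y^2 - 10*y) + 80*y^3 + 70*y^2 - 10*y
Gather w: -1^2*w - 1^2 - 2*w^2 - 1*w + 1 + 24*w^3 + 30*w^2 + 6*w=24*w^3 + 28*w^2 + 4*w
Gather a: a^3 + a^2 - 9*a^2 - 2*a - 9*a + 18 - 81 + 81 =a^3 - 8*a^2 - 11*a + 18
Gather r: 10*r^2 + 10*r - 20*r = 10*r^2 - 10*r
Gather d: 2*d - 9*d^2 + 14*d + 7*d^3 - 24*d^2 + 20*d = 7*d^3 - 33*d^2 + 36*d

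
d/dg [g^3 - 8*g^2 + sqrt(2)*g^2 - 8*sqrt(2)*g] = 3*g^2 - 16*g + 2*sqrt(2)*g - 8*sqrt(2)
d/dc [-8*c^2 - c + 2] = -16*c - 1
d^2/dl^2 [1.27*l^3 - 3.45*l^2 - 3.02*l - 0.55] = 7.62*l - 6.9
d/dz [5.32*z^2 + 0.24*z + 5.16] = 10.64*z + 0.24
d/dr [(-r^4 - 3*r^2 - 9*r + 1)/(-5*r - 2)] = (15*r^4 + 8*r^3 + 15*r^2 + 12*r + 23)/(25*r^2 + 20*r + 4)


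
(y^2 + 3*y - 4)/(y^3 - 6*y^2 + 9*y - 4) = (y + 4)/(y^2 - 5*y + 4)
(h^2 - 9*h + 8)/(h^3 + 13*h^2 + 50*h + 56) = (h^2 - 9*h + 8)/(h^3 + 13*h^2 + 50*h + 56)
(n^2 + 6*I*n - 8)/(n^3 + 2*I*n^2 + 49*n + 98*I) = (n + 4*I)/(n^2 + 49)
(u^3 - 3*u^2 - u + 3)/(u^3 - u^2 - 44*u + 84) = (u^3 - 3*u^2 - u + 3)/(u^3 - u^2 - 44*u + 84)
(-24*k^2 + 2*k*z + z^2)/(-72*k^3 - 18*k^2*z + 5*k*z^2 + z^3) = 1/(3*k + z)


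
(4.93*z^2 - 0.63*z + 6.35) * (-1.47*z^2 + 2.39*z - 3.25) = -7.2471*z^4 + 12.7088*z^3 - 26.8627*z^2 + 17.224*z - 20.6375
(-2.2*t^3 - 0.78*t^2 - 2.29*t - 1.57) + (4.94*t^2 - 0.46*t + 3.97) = -2.2*t^3 + 4.16*t^2 - 2.75*t + 2.4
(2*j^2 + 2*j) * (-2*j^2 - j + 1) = -4*j^4 - 6*j^3 + 2*j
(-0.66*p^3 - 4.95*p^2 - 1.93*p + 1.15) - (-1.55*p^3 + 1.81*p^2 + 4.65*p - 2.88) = 0.89*p^3 - 6.76*p^2 - 6.58*p + 4.03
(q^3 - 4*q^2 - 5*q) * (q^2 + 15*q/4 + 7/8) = q^5 - q^4/4 - 153*q^3/8 - 89*q^2/4 - 35*q/8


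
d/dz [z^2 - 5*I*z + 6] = 2*z - 5*I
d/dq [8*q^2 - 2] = 16*q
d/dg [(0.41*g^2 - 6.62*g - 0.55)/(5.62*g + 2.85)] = (2.3042*g^2 + 2.337*g - 15.776)/(31.5844*g^2 + 32.034*g + 8.1225)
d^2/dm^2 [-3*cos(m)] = 3*cos(m)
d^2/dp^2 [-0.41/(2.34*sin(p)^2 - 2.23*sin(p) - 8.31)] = (-8.979984*sin(p)^4 + 6.418386*sin(p)^3 - 20.459369*sin(p)^2 - 5.238939*sin(p) + 20.023006)/(-2.34*sin(p)^2 + 2.23*sin(p) + 8.31)^3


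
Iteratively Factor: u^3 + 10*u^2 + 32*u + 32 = (u + 2)*(u^2 + 8*u + 16) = (u + 2)*(u + 4)*(u + 4)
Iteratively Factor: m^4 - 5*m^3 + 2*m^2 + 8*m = (m - 2)*(m^3 - 3*m^2 - 4*m) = m*(m - 2)*(m^2 - 3*m - 4) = m*(m - 4)*(m - 2)*(m + 1)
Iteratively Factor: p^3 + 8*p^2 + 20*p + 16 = (p + 2)*(p^2 + 6*p + 8) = (p + 2)*(p + 4)*(p + 2)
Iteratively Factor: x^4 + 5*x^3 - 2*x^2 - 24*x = (x)*(x^3 + 5*x^2 - 2*x - 24) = x*(x + 4)*(x^2 + x - 6) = x*(x + 3)*(x + 4)*(x - 2)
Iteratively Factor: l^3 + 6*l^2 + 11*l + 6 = (l + 2)*(l^2 + 4*l + 3) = (l + 2)*(l + 3)*(l + 1)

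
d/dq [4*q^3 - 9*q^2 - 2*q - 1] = 12*q^2 - 18*q - 2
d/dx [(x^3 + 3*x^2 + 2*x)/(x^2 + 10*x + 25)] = (x^3 + 15*x^2 + 28*x + 10)/(x^3 + 15*x^2 + 75*x + 125)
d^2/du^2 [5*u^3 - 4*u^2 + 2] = 30*u - 8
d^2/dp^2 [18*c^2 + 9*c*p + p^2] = 2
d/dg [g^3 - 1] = 3*g^2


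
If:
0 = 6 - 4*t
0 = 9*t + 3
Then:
No Solution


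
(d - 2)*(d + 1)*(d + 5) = d^3 + 4*d^2 - 7*d - 10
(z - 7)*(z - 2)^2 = z^3 - 11*z^2 + 32*z - 28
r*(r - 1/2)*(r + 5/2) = r^3 + 2*r^2 - 5*r/4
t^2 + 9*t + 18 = (t + 3)*(t + 6)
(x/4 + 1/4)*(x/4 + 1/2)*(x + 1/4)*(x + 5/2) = x^4/16 + 23*x^3/64 + 87*x^2/128 + 59*x/128 + 5/64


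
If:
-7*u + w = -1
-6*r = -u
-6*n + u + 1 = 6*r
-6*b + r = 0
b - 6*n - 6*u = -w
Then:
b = 2/37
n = 1/6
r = 12/37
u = 72/37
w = 467/37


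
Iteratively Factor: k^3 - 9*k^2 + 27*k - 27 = (k - 3)*(k^2 - 6*k + 9) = (k - 3)^2*(k - 3)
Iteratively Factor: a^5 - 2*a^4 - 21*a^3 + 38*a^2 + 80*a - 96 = (a - 1)*(a^4 - a^3 - 22*a^2 + 16*a + 96) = (a - 3)*(a - 1)*(a^3 + 2*a^2 - 16*a - 32) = (a - 3)*(a - 1)*(a + 2)*(a^2 - 16) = (a - 3)*(a - 1)*(a + 2)*(a + 4)*(a - 4)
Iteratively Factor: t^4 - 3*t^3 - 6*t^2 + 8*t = (t - 4)*(t^3 + t^2 - 2*t) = t*(t - 4)*(t^2 + t - 2) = t*(t - 4)*(t + 2)*(t - 1)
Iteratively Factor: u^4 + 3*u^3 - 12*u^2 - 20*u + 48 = (u + 4)*(u^3 - u^2 - 8*u + 12) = (u - 2)*(u + 4)*(u^2 + u - 6) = (u - 2)^2*(u + 4)*(u + 3)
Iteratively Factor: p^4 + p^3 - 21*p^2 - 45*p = (p + 3)*(p^3 - 2*p^2 - 15*p) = (p - 5)*(p + 3)*(p^2 + 3*p) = (p - 5)*(p + 3)^2*(p)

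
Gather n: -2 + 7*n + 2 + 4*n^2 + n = 4*n^2 + 8*n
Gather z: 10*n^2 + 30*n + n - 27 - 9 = 10*n^2 + 31*n - 36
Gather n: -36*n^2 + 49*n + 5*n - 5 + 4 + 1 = -36*n^2 + 54*n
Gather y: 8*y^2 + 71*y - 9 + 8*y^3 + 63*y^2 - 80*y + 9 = 8*y^3 + 71*y^2 - 9*y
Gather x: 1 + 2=3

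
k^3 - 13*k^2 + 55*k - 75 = (k - 5)^2*(k - 3)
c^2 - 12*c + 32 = (c - 8)*(c - 4)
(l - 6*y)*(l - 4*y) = l^2 - 10*l*y + 24*y^2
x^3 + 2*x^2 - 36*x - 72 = (x - 6)*(x + 2)*(x + 6)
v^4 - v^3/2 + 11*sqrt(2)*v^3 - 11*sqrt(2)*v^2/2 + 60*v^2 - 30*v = v*(v - 1/2)*(v + 5*sqrt(2))*(v + 6*sqrt(2))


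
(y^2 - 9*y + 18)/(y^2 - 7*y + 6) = (y - 3)/(y - 1)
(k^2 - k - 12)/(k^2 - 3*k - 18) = (k - 4)/(k - 6)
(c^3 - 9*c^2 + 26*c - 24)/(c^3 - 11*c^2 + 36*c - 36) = (c - 4)/(c - 6)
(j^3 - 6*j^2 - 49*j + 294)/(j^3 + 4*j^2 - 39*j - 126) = (j - 7)/(j + 3)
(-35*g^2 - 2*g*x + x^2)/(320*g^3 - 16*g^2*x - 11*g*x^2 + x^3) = (-7*g + x)/(64*g^2 - 16*g*x + x^2)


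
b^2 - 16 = (b - 4)*(b + 4)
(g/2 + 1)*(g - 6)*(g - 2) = g^3/2 - 3*g^2 - 2*g + 12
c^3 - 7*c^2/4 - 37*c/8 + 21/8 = (c - 3)*(c - 1/2)*(c + 7/4)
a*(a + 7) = a^2 + 7*a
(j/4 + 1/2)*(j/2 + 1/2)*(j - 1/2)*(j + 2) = j^4/8 + 9*j^3/16 + 11*j^2/16 - 1/4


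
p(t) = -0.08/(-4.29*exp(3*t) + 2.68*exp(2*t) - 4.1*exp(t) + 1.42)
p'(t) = -0.08*(12.87*exp(3*t) - 5.36*exp(2*t) + 4.1*exp(t))/(-4.29*exp(3*t) + 2.68*exp(2*t) - 4.1*exp(t) + 1.42)^2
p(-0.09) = 0.02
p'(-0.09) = -0.06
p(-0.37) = 0.05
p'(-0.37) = -0.15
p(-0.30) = 0.04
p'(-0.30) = -0.12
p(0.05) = 0.02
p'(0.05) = -0.04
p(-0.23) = 0.03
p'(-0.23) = -0.10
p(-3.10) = -0.06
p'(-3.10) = -0.01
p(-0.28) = 0.04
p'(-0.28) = -0.11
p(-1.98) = -0.09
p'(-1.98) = -0.05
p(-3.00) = -0.07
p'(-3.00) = -0.01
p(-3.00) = -0.07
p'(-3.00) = -0.01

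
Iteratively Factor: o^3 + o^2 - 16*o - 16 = (o + 4)*(o^2 - 3*o - 4) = (o + 1)*(o + 4)*(o - 4)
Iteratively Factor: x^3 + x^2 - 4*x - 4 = (x + 2)*(x^2 - x - 2) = (x - 2)*(x + 2)*(x + 1)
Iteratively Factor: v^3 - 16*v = (v)*(v^2 - 16) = v*(v - 4)*(v + 4)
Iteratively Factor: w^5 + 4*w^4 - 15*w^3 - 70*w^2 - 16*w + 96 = (w - 1)*(w^4 + 5*w^3 - 10*w^2 - 80*w - 96) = (w - 1)*(w + 3)*(w^3 + 2*w^2 - 16*w - 32) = (w - 4)*(w - 1)*(w + 3)*(w^2 + 6*w + 8) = (w - 4)*(w - 1)*(w + 2)*(w + 3)*(w + 4)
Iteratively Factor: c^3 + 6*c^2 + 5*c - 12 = (c + 4)*(c^2 + 2*c - 3) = (c - 1)*(c + 4)*(c + 3)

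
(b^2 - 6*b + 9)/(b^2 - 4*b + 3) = (b - 3)/(b - 1)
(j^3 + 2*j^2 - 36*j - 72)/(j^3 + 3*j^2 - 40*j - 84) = (j + 6)/(j + 7)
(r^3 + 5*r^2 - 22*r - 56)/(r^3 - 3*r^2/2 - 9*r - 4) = 2*(r + 7)/(2*r + 1)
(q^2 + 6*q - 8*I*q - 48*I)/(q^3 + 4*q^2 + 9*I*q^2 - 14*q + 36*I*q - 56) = (q^2 + q*(6 - 8*I) - 48*I)/(q^3 + q^2*(4 + 9*I) + q*(-14 + 36*I) - 56)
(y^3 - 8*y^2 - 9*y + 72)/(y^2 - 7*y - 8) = (y^2 - 9)/(y + 1)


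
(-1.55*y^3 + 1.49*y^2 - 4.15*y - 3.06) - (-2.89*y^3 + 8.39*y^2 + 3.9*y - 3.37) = 1.34*y^3 - 6.9*y^2 - 8.05*y + 0.31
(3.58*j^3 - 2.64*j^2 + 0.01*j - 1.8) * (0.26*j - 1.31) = 0.9308*j^4 - 5.3762*j^3 + 3.461*j^2 - 0.4811*j + 2.358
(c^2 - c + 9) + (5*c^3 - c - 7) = 5*c^3 + c^2 - 2*c + 2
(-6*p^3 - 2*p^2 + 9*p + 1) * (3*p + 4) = -18*p^4 - 30*p^3 + 19*p^2 + 39*p + 4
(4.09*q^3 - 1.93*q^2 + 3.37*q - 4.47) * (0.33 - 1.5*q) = -6.135*q^4 + 4.2447*q^3 - 5.6919*q^2 + 7.8171*q - 1.4751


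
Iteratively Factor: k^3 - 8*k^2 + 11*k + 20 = (k - 5)*(k^2 - 3*k - 4) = (k - 5)*(k - 4)*(k + 1)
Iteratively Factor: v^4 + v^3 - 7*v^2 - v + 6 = (v + 3)*(v^3 - 2*v^2 - v + 2) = (v + 1)*(v + 3)*(v^2 - 3*v + 2) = (v - 1)*(v + 1)*(v + 3)*(v - 2)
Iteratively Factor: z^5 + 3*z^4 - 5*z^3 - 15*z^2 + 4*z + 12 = (z + 2)*(z^4 + z^3 - 7*z^2 - z + 6) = (z + 2)*(z + 3)*(z^3 - 2*z^2 - z + 2) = (z + 1)*(z + 2)*(z + 3)*(z^2 - 3*z + 2) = (z - 2)*(z + 1)*(z + 2)*(z + 3)*(z - 1)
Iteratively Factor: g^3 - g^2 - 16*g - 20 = (g + 2)*(g^2 - 3*g - 10) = (g + 2)^2*(g - 5)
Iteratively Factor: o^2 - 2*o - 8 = (o + 2)*(o - 4)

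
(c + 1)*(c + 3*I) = c^2 + c + 3*I*c + 3*I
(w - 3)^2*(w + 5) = w^3 - w^2 - 21*w + 45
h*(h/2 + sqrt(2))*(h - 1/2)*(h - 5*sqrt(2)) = h^4/2 - 3*sqrt(2)*h^3/2 - h^3/4 - 10*h^2 + 3*sqrt(2)*h^2/4 + 5*h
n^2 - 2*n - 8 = (n - 4)*(n + 2)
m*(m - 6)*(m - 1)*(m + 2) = m^4 - 5*m^3 - 8*m^2 + 12*m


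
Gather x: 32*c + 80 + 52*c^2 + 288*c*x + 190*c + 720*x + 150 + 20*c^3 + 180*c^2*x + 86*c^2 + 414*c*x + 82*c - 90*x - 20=20*c^3 + 138*c^2 + 304*c + x*(180*c^2 + 702*c + 630) + 210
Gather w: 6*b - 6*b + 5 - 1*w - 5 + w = 0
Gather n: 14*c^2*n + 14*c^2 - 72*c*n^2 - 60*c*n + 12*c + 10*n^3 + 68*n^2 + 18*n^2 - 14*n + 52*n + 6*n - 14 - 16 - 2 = 14*c^2 + 12*c + 10*n^3 + n^2*(86 - 72*c) + n*(14*c^2 - 60*c + 44) - 32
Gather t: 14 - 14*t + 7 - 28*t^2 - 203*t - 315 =-28*t^2 - 217*t - 294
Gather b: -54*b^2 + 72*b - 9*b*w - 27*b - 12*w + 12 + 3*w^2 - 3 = -54*b^2 + b*(45 - 9*w) + 3*w^2 - 12*w + 9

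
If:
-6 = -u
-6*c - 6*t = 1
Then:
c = -t - 1/6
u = 6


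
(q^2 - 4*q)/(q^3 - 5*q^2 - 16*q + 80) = q/(q^2 - q - 20)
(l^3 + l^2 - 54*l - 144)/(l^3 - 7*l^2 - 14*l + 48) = (l + 6)/(l - 2)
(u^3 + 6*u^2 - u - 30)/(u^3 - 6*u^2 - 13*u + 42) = (u + 5)/(u - 7)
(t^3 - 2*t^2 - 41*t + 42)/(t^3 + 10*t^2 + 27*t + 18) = (t^2 - 8*t + 7)/(t^2 + 4*t + 3)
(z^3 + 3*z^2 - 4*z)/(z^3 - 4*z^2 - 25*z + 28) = z/(z - 7)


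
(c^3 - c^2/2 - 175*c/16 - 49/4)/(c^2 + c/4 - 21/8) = (4*c^2 - 9*c - 28)/(2*(2*c - 3))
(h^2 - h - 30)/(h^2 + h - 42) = (h + 5)/(h + 7)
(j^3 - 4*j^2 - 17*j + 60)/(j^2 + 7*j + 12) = (j^2 - 8*j + 15)/(j + 3)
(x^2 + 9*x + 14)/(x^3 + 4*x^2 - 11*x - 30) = (x + 7)/(x^2 + 2*x - 15)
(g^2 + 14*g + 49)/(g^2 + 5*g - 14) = (g + 7)/(g - 2)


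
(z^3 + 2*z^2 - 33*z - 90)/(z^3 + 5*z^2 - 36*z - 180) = (z + 3)/(z + 6)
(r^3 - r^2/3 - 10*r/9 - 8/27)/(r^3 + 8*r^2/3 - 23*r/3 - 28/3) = (27*r^3 - 9*r^2 - 30*r - 8)/(9*(3*r^3 + 8*r^2 - 23*r - 28))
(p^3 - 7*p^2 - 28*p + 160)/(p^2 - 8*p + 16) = (p^2 - 3*p - 40)/(p - 4)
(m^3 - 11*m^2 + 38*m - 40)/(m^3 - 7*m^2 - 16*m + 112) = (m^2 - 7*m + 10)/(m^2 - 3*m - 28)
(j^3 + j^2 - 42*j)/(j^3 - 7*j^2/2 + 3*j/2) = 2*(j^2 + j - 42)/(2*j^2 - 7*j + 3)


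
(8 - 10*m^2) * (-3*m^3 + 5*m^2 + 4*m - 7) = 30*m^5 - 50*m^4 - 64*m^3 + 110*m^2 + 32*m - 56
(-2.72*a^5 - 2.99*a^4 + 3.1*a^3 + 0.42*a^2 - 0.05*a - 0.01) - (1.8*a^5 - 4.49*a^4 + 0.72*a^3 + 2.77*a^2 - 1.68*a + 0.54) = -4.52*a^5 + 1.5*a^4 + 2.38*a^3 - 2.35*a^2 + 1.63*a - 0.55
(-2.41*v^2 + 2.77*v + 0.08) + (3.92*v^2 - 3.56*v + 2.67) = 1.51*v^2 - 0.79*v + 2.75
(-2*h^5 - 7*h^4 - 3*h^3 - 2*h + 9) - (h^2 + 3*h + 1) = -2*h^5 - 7*h^4 - 3*h^3 - h^2 - 5*h + 8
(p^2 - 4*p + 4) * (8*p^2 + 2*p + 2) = 8*p^4 - 30*p^3 + 26*p^2 + 8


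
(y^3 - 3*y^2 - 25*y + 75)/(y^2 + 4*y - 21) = (y^2 - 25)/(y + 7)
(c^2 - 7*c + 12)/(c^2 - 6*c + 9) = (c - 4)/(c - 3)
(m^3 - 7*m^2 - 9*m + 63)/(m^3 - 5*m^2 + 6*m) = (m^2 - 4*m - 21)/(m*(m - 2))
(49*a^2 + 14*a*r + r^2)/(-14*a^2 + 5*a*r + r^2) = (7*a + r)/(-2*a + r)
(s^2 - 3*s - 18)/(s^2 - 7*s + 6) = (s + 3)/(s - 1)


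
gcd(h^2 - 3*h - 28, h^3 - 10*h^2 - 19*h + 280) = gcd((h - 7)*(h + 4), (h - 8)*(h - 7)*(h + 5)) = h - 7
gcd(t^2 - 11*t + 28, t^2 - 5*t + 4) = t - 4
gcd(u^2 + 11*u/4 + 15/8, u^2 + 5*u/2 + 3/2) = u + 3/2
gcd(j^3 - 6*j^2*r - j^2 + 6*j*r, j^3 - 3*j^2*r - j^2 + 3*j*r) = j^2 - j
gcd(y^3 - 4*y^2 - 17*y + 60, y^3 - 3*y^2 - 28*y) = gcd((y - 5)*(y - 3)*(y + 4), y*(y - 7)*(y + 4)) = y + 4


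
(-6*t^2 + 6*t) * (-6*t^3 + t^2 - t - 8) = 36*t^5 - 42*t^4 + 12*t^3 + 42*t^2 - 48*t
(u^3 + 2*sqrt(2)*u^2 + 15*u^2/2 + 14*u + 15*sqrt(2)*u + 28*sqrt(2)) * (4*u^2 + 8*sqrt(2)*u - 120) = 4*u^5 + 16*sqrt(2)*u^4 + 30*u^4 - 32*u^3 + 120*sqrt(2)*u^3 - 660*u^2 - 16*sqrt(2)*u^2 - 1800*sqrt(2)*u - 1232*u - 3360*sqrt(2)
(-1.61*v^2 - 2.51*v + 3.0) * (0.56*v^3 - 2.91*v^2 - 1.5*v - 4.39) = -0.9016*v^5 + 3.2795*v^4 + 11.3991*v^3 + 2.1029*v^2 + 6.5189*v - 13.17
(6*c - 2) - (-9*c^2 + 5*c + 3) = 9*c^2 + c - 5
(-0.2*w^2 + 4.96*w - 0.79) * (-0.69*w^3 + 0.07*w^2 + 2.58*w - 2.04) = 0.138*w^5 - 3.4364*w^4 + 0.3763*w^3 + 13.1495*w^2 - 12.1566*w + 1.6116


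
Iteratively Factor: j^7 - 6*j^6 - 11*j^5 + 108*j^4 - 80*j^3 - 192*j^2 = (j - 3)*(j^6 - 3*j^5 - 20*j^4 + 48*j^3 + 64*j^2) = (j - 4)*(j - 3)*(j^5 + j^4 - 16*j^3 - 16*j^2) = (j - 4)*(j - 3)*(j + 4)*(j^4 - 3*j^3 - 4*j^2) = j*(j - 4)*(j - 3)*(j + 4)*(j^3 - 3*j^2 - 4*j) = j^2*(j - 4)*(j - 3)*(j + 4)*(j^2 - 3*j - 4) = j^2*(j - 4)*(j - 3)*(j + 1)*(j + 4)*(j - 4)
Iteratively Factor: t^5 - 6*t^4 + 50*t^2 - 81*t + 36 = (t - 3)*(t^4 - 3*t^3 - 9*t^2 + 23*t - 12) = (t - 4)*(t - 3)*(t^3 + t^2 - 5*t + 3) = (t - 4)*(t - 3)*(t + 3)*(t^2 - 2*t + 1) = (t - 4)*(t - 3)*(t - 1)*(t + 3)*(t - 1)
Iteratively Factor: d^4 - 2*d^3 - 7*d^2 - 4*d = (d - 4)*(d^3 + 2*d^2 + d) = (d - 4)*(d + 1)*(d^2 + d) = (d - 4)*(d + 1)^2*(d)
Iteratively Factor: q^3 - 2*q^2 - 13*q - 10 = (q + 2)*(q^2 - 4*q - 5) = (q - 5)*(q + 2)*(q + 1)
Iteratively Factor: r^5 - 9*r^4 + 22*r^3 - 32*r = (r + 1)*(r^4 - 10*r^3 + 32*r^2 - 32*r) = (r - 4)*(r + 1)*(r^3 - 6*r^2 + 8*r) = (r - 4)^2*(r + 1)*(r^2 - 2*r) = (r - 4)^2*(r - 2)*(r + 1)*(r)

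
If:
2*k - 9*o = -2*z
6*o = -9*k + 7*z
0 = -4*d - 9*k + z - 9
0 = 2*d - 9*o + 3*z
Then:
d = -27/256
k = -153/128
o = -3/4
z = -279/128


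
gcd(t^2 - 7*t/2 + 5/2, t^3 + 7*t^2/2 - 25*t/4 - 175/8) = t - 5/2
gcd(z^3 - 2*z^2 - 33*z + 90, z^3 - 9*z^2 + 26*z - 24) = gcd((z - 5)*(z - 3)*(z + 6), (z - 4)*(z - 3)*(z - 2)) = z - 3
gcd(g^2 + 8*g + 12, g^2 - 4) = g + 2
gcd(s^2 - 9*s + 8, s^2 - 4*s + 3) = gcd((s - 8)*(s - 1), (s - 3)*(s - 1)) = s - 1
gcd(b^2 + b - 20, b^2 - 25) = b + 5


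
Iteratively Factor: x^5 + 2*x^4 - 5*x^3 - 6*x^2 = (x)*(x^4 + 2*x^3 - 5*x^2 - 6*x) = x^2*(x^3 + 2*x^2 - 5*x - 6) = x^2*(x + 3)*(x^2 - x - 2) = x^2*(x + 1)*(x + 3)*(x - 2)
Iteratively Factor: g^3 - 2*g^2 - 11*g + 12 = (g + 3)*(g^2 - 5*g + 4) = (g - 4)*(g + 3)*(g - 1)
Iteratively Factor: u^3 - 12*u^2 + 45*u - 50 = (u - 2)*(u^2 - 10*u + 25) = (u - 5)*(u - 2)*(u - 5)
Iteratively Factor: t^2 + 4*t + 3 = (t + 1)*(t + 3)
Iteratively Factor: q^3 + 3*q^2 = (q)*(q^2 + 3*q) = q^2*(q + 3)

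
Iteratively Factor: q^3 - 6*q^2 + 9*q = (q - 3)*(q^2 - 3*q) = (q - 3)^2*(q)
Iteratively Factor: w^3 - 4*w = (w)*(w^2 - 4) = w*(w - 2)*(w + 2)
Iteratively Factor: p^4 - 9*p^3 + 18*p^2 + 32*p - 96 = (p - 4)*(p^3 - 5*p^2 - 2*p + 24) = (p - 4)*(p - 3)*(p^2 - 2*p - 8) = (p - 4)^2*(p - 3)*(p + 2)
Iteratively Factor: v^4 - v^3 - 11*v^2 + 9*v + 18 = (v + 1)*(v^3 - 2*v^2 - 9*v + 18) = (v + 1)*(v + 3)*(v^2 - 5*v + 6) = (v - 3)*(v + 1)*(v + 3)*(v - 2)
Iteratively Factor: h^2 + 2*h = (h + 2)*(h)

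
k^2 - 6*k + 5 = (k - 5)*(k - 1)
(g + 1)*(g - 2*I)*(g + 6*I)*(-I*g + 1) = -I*g^4 + 5*g^3 - I*g^3 + 5*g^2 - 8*I*g^2 + 12*g - 8*I*g + 12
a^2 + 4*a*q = a*(a + 4*q)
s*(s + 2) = s^2 + 2*s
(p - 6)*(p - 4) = p^2 - 10*p + 24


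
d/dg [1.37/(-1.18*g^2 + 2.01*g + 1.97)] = (3.2332*g - 2.7537)/(-1.18*g^2 + 2.01*g + 1.97)^2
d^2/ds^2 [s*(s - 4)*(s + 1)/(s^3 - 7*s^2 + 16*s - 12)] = 8*(s^4 - 11*s^3 + 27*s^2 + 15*s - 75)/(s^7 - 17*s^6 + 123*s^5 - 491*s^4 + 1168*s^3 - 1656*s^2 + 1296*s - 432)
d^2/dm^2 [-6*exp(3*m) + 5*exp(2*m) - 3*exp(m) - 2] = (-54*exp(2*m) + 20*exp(m) - 3)*exp(m)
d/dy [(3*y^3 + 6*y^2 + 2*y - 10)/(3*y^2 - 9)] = (3*y^4 - 29*y^2 - 16*y - 6)/(3*(y^4 - 6*y^2 + 9))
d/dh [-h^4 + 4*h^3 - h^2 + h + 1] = -4*h^3 + 12*h^2 - 2*h + 1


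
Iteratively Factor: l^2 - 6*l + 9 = (l - 3)*(l - 3)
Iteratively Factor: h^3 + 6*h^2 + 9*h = (h + 3)*(h^2 + 3*h) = h*(h + 3)*(h + 3)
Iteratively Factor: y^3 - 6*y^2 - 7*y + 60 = (y + 3)*(y^2 - 9*y + 20) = (y - 5)*(y + 3)*(y - 4)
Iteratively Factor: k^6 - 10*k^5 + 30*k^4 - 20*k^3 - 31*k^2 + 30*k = (k)*(k^5 - 10*k^4 + 30*k^3 - 20*k^2 - 31*k + 30) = k*(k - 3)*(k^4 - 7*k^3 + 9*k^2 + 7*k - 10) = k*(k - 3)*(k - 2)*(k^3 - 5*k^2 - k + 5) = k*(k - 5)*(k - 3)*(k - 2)*(k^2 - 1) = k*(k - 5)*(k - 3)*(k - 2)*(k + 1)*(k - 1)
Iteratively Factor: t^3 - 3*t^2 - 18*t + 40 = (t - 5)*(t^2 + 2*t - 8) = (t - 5)*(t + 4)*(t - 2)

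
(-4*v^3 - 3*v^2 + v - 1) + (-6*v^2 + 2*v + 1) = -4*v^3 - 9*v^2 + 3*v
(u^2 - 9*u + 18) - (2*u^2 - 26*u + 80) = -u^2 + 17*u - 62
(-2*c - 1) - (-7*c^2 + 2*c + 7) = 7*c^2 - 4*c - 8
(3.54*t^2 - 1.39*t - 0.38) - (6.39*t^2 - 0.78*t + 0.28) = -2.85*t^2 - 0.61*t - 0.66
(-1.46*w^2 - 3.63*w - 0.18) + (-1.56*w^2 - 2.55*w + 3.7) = -3.02*w^2 - 6.18*w + 3.52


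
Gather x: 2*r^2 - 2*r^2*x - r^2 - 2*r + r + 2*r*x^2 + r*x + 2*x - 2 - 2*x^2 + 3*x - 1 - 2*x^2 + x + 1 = r^2 - r + x^2*(2*r - 4) + x*(-2*r^2 + r + 6) - 2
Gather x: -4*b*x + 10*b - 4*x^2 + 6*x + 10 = 10*b - 4*x^2 + x*(6 - 4*b) + 10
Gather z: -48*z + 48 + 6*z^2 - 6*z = 6*z^2 - 54*z + 48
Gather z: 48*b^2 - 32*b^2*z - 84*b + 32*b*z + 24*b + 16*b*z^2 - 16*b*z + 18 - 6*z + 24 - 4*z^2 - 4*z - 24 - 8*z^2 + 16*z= 48*b^2 - 60*b + z^2*(16*b - 12) + z*(-32*b^2 + 16*b + 6) + 18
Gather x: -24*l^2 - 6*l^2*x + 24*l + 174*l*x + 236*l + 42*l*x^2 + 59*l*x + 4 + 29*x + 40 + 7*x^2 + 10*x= -24*l^2 + 260*l + x^2*(42*l + 7) + x*(-6*l^2 + 233*l + 39) + 44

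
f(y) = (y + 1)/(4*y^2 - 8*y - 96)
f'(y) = (8 - 8*y)*(y + 1)/(4*y^2 - 8*y - 96)^2 + 1/(4*y^2 - 8*y - 96) = (y^2 - 2*y - 2*(y - 1)*(y + 1) - 24)/(4*(-y^2 + 2*y + 24)^2)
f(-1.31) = 0.00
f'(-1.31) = -0.01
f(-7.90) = -0.03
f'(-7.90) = -0.01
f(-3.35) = 0.10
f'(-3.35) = -0.18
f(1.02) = -0.02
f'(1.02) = -0.01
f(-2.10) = 0.02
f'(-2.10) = -0.02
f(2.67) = -0.04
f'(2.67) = -0.02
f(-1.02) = 0.00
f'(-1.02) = -0.01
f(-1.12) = 0.00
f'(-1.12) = -0.01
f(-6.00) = -0.05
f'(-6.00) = -0.02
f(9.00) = 0.06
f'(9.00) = -0.02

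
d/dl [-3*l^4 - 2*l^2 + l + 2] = -12*l^3 - 4*l + 1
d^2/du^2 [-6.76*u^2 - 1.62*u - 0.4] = -13.5200000000000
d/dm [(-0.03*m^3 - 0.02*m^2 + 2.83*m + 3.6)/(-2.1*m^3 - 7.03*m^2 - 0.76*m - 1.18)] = (0.1689*m^4 + 11.9316*m^3 + 42.6963*m^2 + 50.6632*m - 0.6034)/(4.41*m^6 + 29.526*m^5 + 52.6129*m^4 + 15.6416*m^3 + 17.1684*m^2 + 1.7936*m + 1.3924)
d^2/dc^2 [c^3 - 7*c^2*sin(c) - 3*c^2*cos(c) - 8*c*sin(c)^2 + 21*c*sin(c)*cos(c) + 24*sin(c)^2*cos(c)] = 7*c^2*sin(c) + 3*c^2*cos(c) + 12*c*sin(c) - 42*c*sin(2*c) - 28*c*cos(c) - 16*c*cos(2*c) + 6*c - 14*sin(c) - 16*sin(2*c) - 12*cos(c) + 42*cos(2*c) + 54*cos(3*c)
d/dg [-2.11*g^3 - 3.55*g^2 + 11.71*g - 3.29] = -6.33*g^2 - 7.1*g + 11.71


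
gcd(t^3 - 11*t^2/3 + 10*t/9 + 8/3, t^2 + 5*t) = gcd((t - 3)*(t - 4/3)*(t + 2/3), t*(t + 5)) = 1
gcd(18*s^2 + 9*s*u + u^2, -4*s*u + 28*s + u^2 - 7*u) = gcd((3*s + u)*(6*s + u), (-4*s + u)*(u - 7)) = 1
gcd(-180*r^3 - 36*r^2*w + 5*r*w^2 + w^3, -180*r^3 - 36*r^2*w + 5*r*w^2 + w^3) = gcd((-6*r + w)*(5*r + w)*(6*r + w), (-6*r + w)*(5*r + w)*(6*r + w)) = 180*r^3 + 36*r^2*w - 5*r*w^2 - w^3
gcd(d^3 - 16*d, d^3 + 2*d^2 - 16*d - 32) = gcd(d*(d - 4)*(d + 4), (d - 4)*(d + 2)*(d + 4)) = d^2 - 16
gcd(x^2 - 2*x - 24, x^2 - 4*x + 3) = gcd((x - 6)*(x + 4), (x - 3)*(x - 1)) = 1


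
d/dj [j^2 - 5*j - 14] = 2*j - 5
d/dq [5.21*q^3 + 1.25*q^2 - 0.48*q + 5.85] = 15.63*q^2 + 2.5*q - 0.48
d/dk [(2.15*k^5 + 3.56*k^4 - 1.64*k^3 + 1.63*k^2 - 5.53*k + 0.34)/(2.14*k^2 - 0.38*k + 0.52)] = (13.803*k^6 + 11.9688*k^5 - 1.978*k^4 + 8.6512*k^3 + 8.6564*k^2 + 0.239999999999999*k - 2.7464)/(4.5796*k^4 - 1.6264*k^3 + 2.37*k^2 - 0.3952*k + 0.2704)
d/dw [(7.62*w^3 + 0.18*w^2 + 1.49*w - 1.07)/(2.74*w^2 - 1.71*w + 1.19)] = (20.8788*w^4 - 26.0604*w^3 + 22.813*w^2 + 6.292*w - 0.0566000000000002)/(7.5076*w^4 - 9.3708*w^3 + 9.4453*w^2 - 4.0698*w + 1.4161)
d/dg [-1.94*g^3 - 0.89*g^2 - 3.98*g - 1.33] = -5.82*g^2 - 1.78*g - 3.98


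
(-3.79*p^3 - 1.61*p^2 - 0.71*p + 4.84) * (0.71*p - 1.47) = -2.6909*p^4 + 4.4282*p^3 + 1.8626*p^2 + 4.4801*p - 7.1148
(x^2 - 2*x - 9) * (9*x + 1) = 9*x^3 - 17*x^2 - 83*x - 9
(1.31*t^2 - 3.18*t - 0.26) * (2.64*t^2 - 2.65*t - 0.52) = 3.4584*t^4 - 11.8667*t^3 + 7.0594*t^2 + 2.3426*t + 0.1352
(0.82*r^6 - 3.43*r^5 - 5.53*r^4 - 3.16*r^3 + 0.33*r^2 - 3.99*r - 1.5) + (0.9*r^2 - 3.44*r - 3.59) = 0.82*r^6 - 3.43*r^5 - 5.53*r^4 - 3.16*r^3 + 1.23*r^2 - 7.43*r - 5.09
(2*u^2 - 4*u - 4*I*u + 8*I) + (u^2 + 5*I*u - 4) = 3*u^2 - 4*u + I*u - 4 + 8*I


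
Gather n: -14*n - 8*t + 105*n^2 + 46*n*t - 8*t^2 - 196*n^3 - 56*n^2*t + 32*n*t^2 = -196*n^3 + n^2*(105 - 56*t) + n*(32*t^2 + 46*t - 14) - 8*t^2 - 8*t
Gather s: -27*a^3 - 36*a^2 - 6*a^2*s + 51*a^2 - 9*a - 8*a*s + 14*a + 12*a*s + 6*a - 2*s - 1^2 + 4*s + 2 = -27*a^3 + 15*a^2 + 11*a + s*(-6*a^2 + 4*a + 2) + 1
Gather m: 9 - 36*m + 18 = 27 - 36*m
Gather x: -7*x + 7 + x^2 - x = x^2 - 8*x + 7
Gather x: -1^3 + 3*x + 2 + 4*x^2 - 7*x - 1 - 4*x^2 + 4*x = 0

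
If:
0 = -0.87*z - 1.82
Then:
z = -2.09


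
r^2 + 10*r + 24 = (r + 4)*(r + 6)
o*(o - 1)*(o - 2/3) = o^3 - 5*o^2/3 + 2*o/3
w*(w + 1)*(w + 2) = w^3 + 3*w^2 + 2*w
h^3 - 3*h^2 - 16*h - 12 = (h - 6)*(h + 1)*(h + 2)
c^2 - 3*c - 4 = (c - 4)*(c + 1)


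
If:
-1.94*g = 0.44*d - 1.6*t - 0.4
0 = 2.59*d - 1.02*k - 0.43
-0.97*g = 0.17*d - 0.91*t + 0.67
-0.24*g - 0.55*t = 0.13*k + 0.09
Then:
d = 93.31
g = -49.41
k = 236.50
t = -34.50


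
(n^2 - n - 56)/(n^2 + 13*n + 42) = (n - 8)/(n + 6)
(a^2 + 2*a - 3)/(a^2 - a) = (a + 3)/a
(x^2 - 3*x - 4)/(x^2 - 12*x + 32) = (x + 1)/(x - 8)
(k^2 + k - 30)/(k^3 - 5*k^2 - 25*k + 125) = (k + 6)/(k^2 - 25)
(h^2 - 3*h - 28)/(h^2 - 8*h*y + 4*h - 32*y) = (7 - h)/(-h + 8*y)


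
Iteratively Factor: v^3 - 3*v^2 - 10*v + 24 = (v - 4)*(v^2 + v - 6) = (v - 4)*(v - 2)*(v + 3)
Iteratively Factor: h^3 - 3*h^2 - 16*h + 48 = (h - 4)*(h^2 + h - 12) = (h - 4)*(h + 4)*(h - 3)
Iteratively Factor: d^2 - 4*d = (d)*(d - 4)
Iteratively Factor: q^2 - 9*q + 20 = (q - 4)*(q - 5)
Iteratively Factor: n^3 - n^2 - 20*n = (n - 5)*(n^2 + 4*n) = n*(n - 5)*(n + 4)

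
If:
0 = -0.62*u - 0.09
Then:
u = -0.15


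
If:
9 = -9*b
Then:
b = -1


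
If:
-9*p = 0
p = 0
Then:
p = 0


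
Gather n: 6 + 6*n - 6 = 6*n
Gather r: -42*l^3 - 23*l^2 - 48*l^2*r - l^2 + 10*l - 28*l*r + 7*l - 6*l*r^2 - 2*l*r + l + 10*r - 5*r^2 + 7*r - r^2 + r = -42*l^3 - 24*l^2 + 18*l + r^2*(-6*l - 6) + r*(-48*l^2 - 30*l + 18)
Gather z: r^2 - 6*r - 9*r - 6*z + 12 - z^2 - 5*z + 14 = r^2 - 15*r - z^2 - 11*z + 26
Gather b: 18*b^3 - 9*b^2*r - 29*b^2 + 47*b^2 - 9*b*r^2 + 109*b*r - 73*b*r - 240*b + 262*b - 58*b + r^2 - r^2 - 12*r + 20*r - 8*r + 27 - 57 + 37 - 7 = 18*b^3 + b^2*(18 - 9*r) + b*(-9*r^2 + 36*r - 36)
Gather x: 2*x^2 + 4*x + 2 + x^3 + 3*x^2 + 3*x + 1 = x^3 + 5*x^2 + 7*x + 3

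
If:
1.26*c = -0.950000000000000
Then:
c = -0.75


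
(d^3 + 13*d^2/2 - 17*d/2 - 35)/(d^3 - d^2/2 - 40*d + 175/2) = (d + 2)/(d - 5)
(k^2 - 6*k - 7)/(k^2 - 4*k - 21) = (k + 1)/(k + 3)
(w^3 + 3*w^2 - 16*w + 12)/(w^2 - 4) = (w^2 + 5*w - 6)/(w + 2)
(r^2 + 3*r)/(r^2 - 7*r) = (r + 3)/(r - 7)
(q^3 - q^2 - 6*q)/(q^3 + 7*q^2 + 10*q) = (q - 3)/(q + 5)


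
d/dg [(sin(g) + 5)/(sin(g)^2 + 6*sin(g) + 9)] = -(sin(g) + 7)*cos(g)/(sin(g) + 3)^3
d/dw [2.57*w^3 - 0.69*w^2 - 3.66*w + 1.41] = 7.71*w^2 - 1.38*w - 3.66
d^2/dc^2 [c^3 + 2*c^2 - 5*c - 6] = 6*c + 4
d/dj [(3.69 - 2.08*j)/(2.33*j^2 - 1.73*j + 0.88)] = (4.8464*j^2 - 17.1954*j + 4.5533)/(5.4289*j^4 - 8.0618*j^3 + 7.0937*j^2 - 3.0448*j + 0.7744)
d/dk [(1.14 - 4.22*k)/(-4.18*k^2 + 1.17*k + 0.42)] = (-17.6396*k^2 + 9.5304*k - 3.1062)/(17.4724*k^4 - 9.7812*k^3 - 2.1423*k^2 + 0.9828*k + 0.1764)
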